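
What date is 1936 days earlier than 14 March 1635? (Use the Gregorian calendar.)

November 24, 1629

−365 (one year) → Mar 14, 1634 (1571 left).
−365 (one year) → Mar 14, 1633 (1206 left).
−365 (one year) → Mar 14, 1632 (841 left).
−366 (one year; includes Feb 29, 1632) → Mar 14, 1631 (475 left).
−365 (one year) → Mar 14, 1630 (110 left).
−14 → Feb 28, 1630 (end of Feb, 28 days; 96 left).
−28 → Jan 31, 1630 (end of Jan, 31 days; 68 left).
−31 → Dec 31, 1629 (end of Dec, 31 days; 37 left).
−31 → Nov 30, 1629 (end of Nov, 30 days; 6 left).
−6 → Nov 24, 1629.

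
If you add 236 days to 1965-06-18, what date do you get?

February 9, 1966

Jun has 30 days: +13 → Jul 1, 1965 (223 left).
Jul has 31 days: +31 → Aug 1, 1965 (192 left).
Aug has 31 days: +31 → Sep 1, 1965 (161 left).
Sep has 30 days: +30 → Oct 1, 1965 (131 left).
Oct has 31 days: +31 → Nov 1, 1965 (100 left).
Nov has 30 days: +30 → Dec 1, 1965 (70 left).
Dec has 31 days: +31 → Jan 1, 1966 (39 left).
Jan has 31 days: +31 → Feb 1, 1966 (8 left).
+8 → Feb 9, 1966.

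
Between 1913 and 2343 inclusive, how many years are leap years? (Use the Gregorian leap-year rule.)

104

Multiples of 4 in [1913,2343]: 107.
Of those, multiples of 100: 4 (not leap unless ÷400).
Multiples of 400: 1.
Leap years = 107 − 4 + 1 = 104.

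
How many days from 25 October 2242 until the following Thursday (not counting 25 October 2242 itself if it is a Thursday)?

Oct 25, 2242 is a Tuesday.
From Tuesday to the next Thursday is 2 days.

2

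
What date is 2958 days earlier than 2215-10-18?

September 12, 2207

−365 (one year) → Oct 18, 2214 (2593 left).
−365 (one year) → Oct 18, 2213 (2228 left).
−365 (one year) → Oct 18, 2212 (1863 left).
−366 (one year; includes Feb 29, 2212) → Oct 18, 2211 (1497 left).
−365 (one year) → Oct 18, 2210 (1132 left).
−365 (one year) → Oct 18, 2209 (767 left).
−365 (one year) → Oct 18, 2208 (402 left).
−366 (one year; includes Feb 29, 2208) → Oct 18, 2207 (36 left).
−18 → Sep 30, 2207 (end of Sep, 30 days; 18 left).
−18 → Sep 12, 2207.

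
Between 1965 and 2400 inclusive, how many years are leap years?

Multiples of 4 in [1965,2400]: 109.
Of those, multiples of 100: 5 (not leap unless ÷400).
Multiples of 400: 2.
Leap years = 109 − 5 + 2 = 106.

106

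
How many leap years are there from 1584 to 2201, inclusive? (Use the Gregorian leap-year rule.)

150

Multiples of 4 in [1584,2201]: 155.
Of those, multiples of 100: 7 (not leap unless ÷400).
Multiples of 400: 2.
Leap years = 155 − 7 + 2 = 150.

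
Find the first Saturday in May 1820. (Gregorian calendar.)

May 6, 1820

May 1, 1820 is a Monday.
The first Saturday is therefore May 6 (5 days later).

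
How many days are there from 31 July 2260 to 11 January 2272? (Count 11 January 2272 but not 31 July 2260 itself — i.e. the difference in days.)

Jul 31, 2260 → Jul 31, 2261: 365 days.
Jul 31, 2261 → Jul 31, 2262: 365 days.
Jul 31, 2262 → Jul 31, 2263: 365 days.
Jul 31, 2263 → Jul 31, 2264: 366 days (Feb 29, 2264 is in that span).
Jul 31, 2264 → Jul 31, 2265: 365 days.
Jul 31, 2265 → Jul 31, 2266: 365 days.
Jul 31, 2266 → Jul 31, 2267: 365 days.
Jul 31, 2267 → Jul 31, 2268: 366 days (Feb 29, 2268 is in that span).
Jul 31, 2268 → Jul 31, 2269: 365 days.
Jul 31, 2269 → Jul 31, 2270: 365 days.
Jul 31, 2270 → Jul 31, 2271: 365 days.
Jul 31, 2271 → Aug 31, 2271: 31 days (July has 31).
Aug 31, 2271 → Sep 30, 2271: 30 days (August has 31).
Sep 30, 2271 → Oct 30, 2271: 30 days (September has 30).
Oct 30, 2271 → Nov 30, 2271: 31 days (October has 31).
Nov 30, 2271 → Dec 30, 2271: 30 days (November has 30).
Dec 30, 2271 → Jan 11, 2272: 12 days.
Total: 4181 days.

4181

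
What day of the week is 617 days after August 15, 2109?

First find the weekday of Aug 15, 2109. Doomsday rule: the anchor day for the 2100s is Sunday. For year 09: 9÷12 = 0 r 9, and 9÷4 = 2, so 0+9+2 = 11.
Sunday + 11 ≡ Thursday — that's 2109's doomsday.
In August the doomsday date is Aug 8.
Aug 15 is 7 days after Aug 8; 7 mod 7 = 0, so Thursday + 0 = Thursday.
617 mod 7 = 1, so 617 days after a Thursday is Thursday + 1 = Friday.

Friday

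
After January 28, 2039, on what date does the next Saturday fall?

Jan 28, 2039 is a Friday.
From Friday to the next Saturday is 1 day.
Jan 28, 2039 + 1 = Jan 29, 2039.

January 29, 2039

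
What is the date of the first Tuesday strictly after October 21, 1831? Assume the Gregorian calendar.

October 25, 1831

Oct 21, 1831 is a Friday.
From Friday to the next Tuesday is 4 days.
Oct 21, 1831 + 4 = Oct 25, 1831.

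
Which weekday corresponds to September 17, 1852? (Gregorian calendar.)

Friday

Doomsday rule: the anchor day for the 1800s is Friday. For year 52: 52÷12 = 4 r 4, and 4÷4 = 1, so 4+4+1 = 9.
Friday + 9 ≡ Sunday — that's 1852's doomsday.
In September the doomsday date is Sep 5.
Sep 17 is 12 days after Sep 5; 12 mod 7 = 5, so Sunday + 5 = Friday.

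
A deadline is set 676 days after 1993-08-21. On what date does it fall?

June 28, 1995

+365 (one year) → Aug 21, 1994 (311 left).
Aug has 31 days: +11 → Sep 1, 1994 (300 left).
Sep has 30 days: +30 → Oct 1, 1994 (270 left).
Oct has 31 days: +31 → Nov 1, 1994 (239 left).
Nov has 30 days: +30 → Dec 1, 1994 (209 left).
Dec has 31 days: +31 → Jan 1, 1995 (178 left).
Jan has 31 days: +31 → Feb 1, 1995 (147 left).
Feb has 28 days: +28 → Mar 1, 1995 (119 left).
Mar has 31 days: +31 → Apr 1, 1995 (88 left).
Apr has 30 days: +30 → May 1, 1995 (58 left).
May has 31 days: +31 → Jun 1, 1995 (27 left).
+27 → Jun 28, 1995.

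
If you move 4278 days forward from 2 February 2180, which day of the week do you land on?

Feb 2, 2180 is a Wednesday.
4278 mod 7 = 1, so 4278 days after a Wednesday is Wednesday + 1 = Thursday.

Thursday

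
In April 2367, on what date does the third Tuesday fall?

April 1, 2367 is a Saturday.
The first Tuesday is therefore April 4 (3 days later).
The third Tuesday is 4 + 2×7 = April 18.

April 18, 2367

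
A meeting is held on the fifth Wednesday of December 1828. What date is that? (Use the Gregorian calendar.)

December 31, 1828

December 1, 1828 is a Monday.
The first Wednesday is therefore December 3 (2 days later).
The fifth Wednesday is 3 + 4×7 = December 31.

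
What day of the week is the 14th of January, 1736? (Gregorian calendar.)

Doomsday rule: the anchor day for the 1700s is Sunday. For year 36: 36÷12 = 3 r 0, and 0÷4 = 0, so 3+0+0 = 3.
Sunday + 3 ≡ Wednesday — that's 1736's doomsday.
In January the doomsday date is Jan 4 (1736 is a leap year (divisible by 4)).
Jan 14 is 10 days after Jan 4; 10 mod 7 = 3, so Wednesday + 3 = Saturday.

Saturday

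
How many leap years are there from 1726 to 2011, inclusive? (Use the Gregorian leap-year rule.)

Multiples of 4 in [1726,2011]: 71.
Of those, multiples of 100: 3 (not leap unless ÷400).
Multiples of 400: 1.
Leap years = 71 − 3 + 1 = 69.

69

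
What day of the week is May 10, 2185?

Doomsday rule: the anchor day for the 2100s is Sunday. For year 85: 85÷12 = 7 r 1, and 1÷4 = 0, so 7+1+0 = 8.
Sunday + 8 ≡ Monday — that's 2185's doomsday.
In May the doomsday date is May 9.
May 10 is 1 day after May 9; 1 mod 7 = 1, so Monday + 1 = Tuesday.

Tuesday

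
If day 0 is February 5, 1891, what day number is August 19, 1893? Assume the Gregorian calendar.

Feb 5, 1891 → Feb 5, 1892: 365 days.
Feb 5, 1892 → Feb 5, 1893: 366 days (Feb 29, 1892 is in that span).
Feb 5, 1893 → Mar 5, 1893: 28 days (February has 28).
Mar 5, 1893 → Apr 5, 1893: 31 days (March has 31).
Apr 5, 1893 → May 5, 1893: 30 days (April has 30).
May 5, 1893 → Jun 5, 1893: 31 days (May has 31).
Jun 5, 1893 → Jul 5, 1893: 30 days (June has 30).
Jul 5, 1893 → Aug 5, 1893: 31 days (July has 31).
Aug 5, 1893 → Aug 19, 1893: 14 days.
Total: 926 days.

926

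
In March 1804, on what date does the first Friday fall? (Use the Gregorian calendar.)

March 1, 1804 is a Thursday.
The first Friday is therefore March 2 (1 days later).

March 2, 1804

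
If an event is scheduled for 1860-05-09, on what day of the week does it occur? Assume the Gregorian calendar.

Doomsday rule: the anchor day for the 1800s is Friday. For year 60: 60÷12 = 5 r 0, and 0÷4 = 0, so 5+0+0 = 5.
Friday + 5 ≡ Wednesday — that's 1860's doomsday.
In May the doomsday date is May 9.
May 9 is the doomsday itself: Wednesday.

Wednesday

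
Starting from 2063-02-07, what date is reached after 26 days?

March 5, 2063

Feb has 28 days: +22 → Mar 1, 2063 (4 left).
+4 → Mar 5, 2063.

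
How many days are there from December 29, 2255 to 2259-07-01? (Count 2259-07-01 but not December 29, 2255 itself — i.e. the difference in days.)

1280

Dec 29, 2255 → Dec 29, 2256: 366 days (Feb 29, 2256 is in that span).
Dec 29, 2256 → Dec 29, 2257: 365 days.
Dec 29, 2257 → Dec 29, 2258: 365 days.
Dec 29, 2258 → Jan 29, 2259: 31 days (December has 31).
Jan 29, 2259 → Feb 28, 2259: 30 days (January has 31).
Feb 28, 2259 → Mar 28, 2259: 28 days (February has 28).
Mar 28, 2259 → Apr 28, 2259: 31 days (March has 31).
Apr 28, 2259 → May 28, 2259: 30 days (April has 30).
May 28, 2259 → Jun 28, 2259: 31 days (May has 31).
Jun 28, 2259 → Jul 1, 2259: 3 days.
Total: 1280 days.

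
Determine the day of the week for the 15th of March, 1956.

Thursday

Doomsday rule: the anchor day for the 1900s is Wednesday. For year 56: 56÷12 = 4 r 8, and 8÷4 = 2, so 4+8+2 = 14.
Wednesday + 14 ≡ Wednesday — that's 1956's doomsday.
In March the doomsday date is Mar 14.
Mar 15 is 1 day after Mar 14; 1 mod 7 = 1, so Wednesday + 1 = Thursday.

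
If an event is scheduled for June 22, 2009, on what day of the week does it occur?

Monday

Doomsday rule: the anchor day for the 2000s is Tuesday. For year 09: 9÷12 = 0 r 9, and 9÷4 = 2, so 0+9+2 = 11.
Tuesday + 11 ≡ Saturday — that's 2009's doomsday.
In June the doomsday date is Jun 6.
Jun 22 is 16 days after Jun 6; 16 mod 7 = 2, so Saturday + 2 = Monday.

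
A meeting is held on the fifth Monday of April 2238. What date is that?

April 30, 2238

April 1, 2238 is a Sunday.
The first Monday is therefore April 2 (1 days later).
The fifth Monday is 2 + 4×7 = April 30.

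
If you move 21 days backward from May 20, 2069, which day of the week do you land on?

First find the weekday of May 20, 2069. Doomsday rule: the anchor day for the 2000s is Tuesday. For year 69: 69÷12 = 5 r 9, and 9÷4 = 2, so 5+9+2 = 16.
Tuesday + 16 ≡ Thursday — that's 2069's doomsday.
In May the doomsday date is May 9.
May 20 is 11 days after May 9; 11 mod 7 = 4, so Thursday + 4 = Monday.
21 mod 7 = 0, so 21 days before a Monday is Monday − 0 = Monday.

Monday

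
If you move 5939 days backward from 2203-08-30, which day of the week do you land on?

Saturday

First find the weekday of Aug 30, 2203. Doomsday rule: the anchor day for the 2200s is Friday. For year 03: 3÷12 = 0 r 3, and 3÷4 = 0, so 0+3+0 = 3.
Friday + 3 ≡ Monday — that's 2203's doomsday.
In August the doomsday date is Aug 8.
Aug 30 is 22 days after Aug 8; 22 mod 7 = 1, so Monday + 1 = Tuesday.
5939 mod 7 = 3, so 5939 days before a Tuesday is Tuesday − 3 = Saturday.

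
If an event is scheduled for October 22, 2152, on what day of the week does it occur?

January 1, 2152 is a Saturday.
Jan 1, 2152 → Feb 1, 2152: 31 days (January has 31).
Feb 1, 2152 → Mar 1, 2152: 29 days (February has 29).
Mar 1, 2152 → Apr 1, 2152: 31 days (March has 31).
Apr 1, 2152 → May 1, 2152: 30 days (April has 30).
May 1, 2152 → Jun 1, 2152: 31 days (May has 31).
Jun 1, 2152 → Jul 1, 2152: 30 days (June has 30).
Jul 1, 2152 → Aug 1, 2152: 31 days (July has 31).
Aug 1, 2152 → Sep 1, 2152: 31 days (August has 31).
Sep 1, 2152 → Oct 1, 2152: 30 days (September has 30).
Oct 1, 2152 → Oct 22, 2152: 21 days.
Total: 295 days.
295 mod 7 = 1, so Saturday + 1 = Sunday.

Sunday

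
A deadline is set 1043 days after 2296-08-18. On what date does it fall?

+365 (one year) → Aug 18, 2297 (678 left).
+365 (one year) → Aug 18, 2298 (313 left).
Aug has 31 days: +14 → Sep 1, 2298 (299 left).
Sep has 30 days: +30 → Oct 1, 2298 (269 left).
Oct has 31 days: +31 → Nov 1, 2298 (238 left).
Nov has 30 days: +30 → Dec 1, 2298 (208 left).
Dec has 31 days: +31 → Jan 1, 2299 (177 left).
Jan has 31 days: +31 → Feb 1, 2299 (146 left).
Feb has 28 days: +28 → Mar 1, 2299 (118 left).
Mar has 31 days: +31 → Apr 1, 2299 (87 left).
Apr has 30 days: +30 → May 1, 2299 (57 left).
May has 31 days: +31 → Jun 1, 2299 (26 left).
+26 → Jun 27, 2299.

June 27, 2299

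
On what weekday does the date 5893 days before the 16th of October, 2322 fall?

Tuesday

Oct 16, 2322 is a Monday.
5893 mod 7 = 6, so 5893 days before a Monday is Monday − 6 = Tuesday.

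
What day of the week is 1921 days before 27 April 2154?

First find the weekday of Apr 27, 2154. Doomsday rule: the anchor day for the 2100s is Sunday. For year 54: 54÷12 = 4 r 6, and 6÷4 = 1, so 4+6+1 = 11.
Sunday + 11 ≡ Thursday — that's 2154's doomsday.
In April the doomsday date is Apr 4.
Apr 27 is 23 days after Apr 4; 23 mod 7 = 2, so Thursday + 2 = Saturday.
1921 mod 7 = 3, so 1921 days before a Saturday is Saturday − 3 = Wednesday.

Wednesday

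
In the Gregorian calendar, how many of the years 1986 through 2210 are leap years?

54

Multiples of 4 in [1986,2210]: 56.
Of those, multiples of 100: 3 (not leap unless ÷400).
Multiples of 400: 1.
Leap years = 56 − 3 + 1 = 54.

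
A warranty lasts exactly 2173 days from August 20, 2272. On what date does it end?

August 2, 2278

+365 (one year) → Aug 20, 2273 (1808 left).
+365 (one year) → Aug 20, 2274 (1443 left).
+365 (one year) → Aug 20, 2275 (1078 left).
+366 (one year; includes Feb 29, 2276) → Aug 20, 2276 (712 left).
+365 (one year) → Aug 20, 2277 (347 left).
Aug has 31 days: +12 → Sep 1, 2277 (335 left).
Sep has 30 days: +30 → Oct 1, 2277 (305 left).
Oct has 31 days: +31 → Nov 1, 2277 (274 left).
Nov has 30 days: +30 → Dec 1, 2277 (244 left).
Dec has 31 days: +31 → Jan 1, 2278 (213 left).
Jan has 31 days: +31 → Feb 1, 2278 (182 left).
Feb has 28 days: +28 → Mar 1, 2278 (154 left).
Mar has 31 days: +31 → Apr 1, 2278 (123 left).
Apr has 30 days: +30 → May 1, 2278 (93 left).
May has 31 days: +31 → Jun 1, 2278 (62 left).
Jun has 30 days: +30 → Jul 1, 2278 (32 left).
Jul has 31 days: +31 → Aug 1, 2278 (1 left).
+1 → Aug 2, 2278.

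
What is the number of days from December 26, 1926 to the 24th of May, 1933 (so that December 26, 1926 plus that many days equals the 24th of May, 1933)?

2341

Dec 26, 1926 → Dec 26, 1927: 365 days.
Dec 26, 1927 → Dec 26, 1928: 366 days (Feb 29, 1928 is in that span).
Dec 26, 1928 → Dec 26, 1929: 365 days.
Dec 26, 1929 → Dec 26, 1930: 365 days.
Dec 26, 1930 → Dec 26, 1931: 365 days.
Dec 26, 1931 → Dec 26, 1932: 366 days (Feb 29, 1932 is in that span).
Dec 26, 1932 → Jan 26, 1933: 31 days (December has 31).
Jan 26, 1933 → Feb 26, 1933: 31 days (January has 31).
Feb 26, 1933 → Mar 26, 1933: 28 days (February has 28).
Mar 26, 1933 → Apr 26, 1933: 31 days (March has 31).
Apr 26, 1933 → May 24, 1933: 28 days.
Total: 2341 days.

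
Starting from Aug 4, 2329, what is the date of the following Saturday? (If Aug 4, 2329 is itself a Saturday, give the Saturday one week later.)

August 10, 2329

Aug 4, 2329 is a Sunday.
From Sunday to the next Saturday is 6 days.
Aug 4, 2329 + 6 = Aug 10, 2329.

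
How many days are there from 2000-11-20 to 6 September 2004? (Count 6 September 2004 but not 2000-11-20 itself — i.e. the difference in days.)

1386

Nov 20, 2000 → Nov 20, 2001: 365 days.
Nov 20, 2001 → Nov 20, 2002: 365 days.
Nov 20, 2002 → Nov 20, 2003: 365 days.
Nov 20, 2003 → Dec 20, 2003: 30 days (November has 30).
Dec 20, 2003 → Jan 20, 2004: 31 days (December has 31).
Jan 20, 2004 → Feb 20, 2004: 31 days (January has 31).
Feb 20, 2004 → Mar 20, 2004: 29 days (February has 29).
Mar 20, 2004 → Apr 20, 2004: 31 days (March has 31).
Apr 20, 2004 → May 20, 2004: 30 days (April has 30).
May 20, 2004 → Jun 20, 2004: 31 days (May has 31).
Jun 20, 2004 → Jul 20, 2004: 30 days (June has 30).
Jul 20, 2004 → Aug 20, 2004: 31 days (July has 31).
Aug 20, 2004 → Sep 6, 2004: 17 days.
Total: 1386 days.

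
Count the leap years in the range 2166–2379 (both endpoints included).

51

Multiples of 4 in [2166,2379]: 53.
Of those, multiples of 100: 2 (not leap unless ÷400).
Multiples of 400: 0.
Leap years = 53 − 2 + 0 = 51.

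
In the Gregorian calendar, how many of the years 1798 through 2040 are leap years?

59

Multiples of 4 in [1798,2040]: 61.
Of those, multiples of 100: 3 (not leap unless ÷400).
Multiples of 400: 1.
Leap years = 61 − 3 + 1 = 59.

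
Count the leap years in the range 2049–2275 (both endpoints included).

54

Multiples of 4 in [2049,2275]: 56.
Of those, multiples of 100: 2 (not leap unless ÷400).
Multiples of 400: 0.
Leap years = 56 − 2 + 0 = 54.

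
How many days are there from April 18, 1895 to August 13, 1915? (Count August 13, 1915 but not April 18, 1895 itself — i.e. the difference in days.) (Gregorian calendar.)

7421

Apr 18, 1895 → Apr 18, 1896: 366 days (Feb 29, 1896 is in that span).
Apr 18, 1896 → Apr 18, 1897: 365 days.
Apr 18, 1897 → Apr 18, 1898: 365 days.
Apr 18, 1898 → Apr 18, 1899: 365 days.
Apr 18, 1899 → Apr 18, 1900: 365 days.
Apr 18, 1900 → Apr 18, 1901: 365 days.
Apr 18, 1901 → Apr 18, 1902: 365 days.
Apr 18, 1902 → Apr 18, 1903: 365 days.
Apr 18, 1903 → Apr 18, 1904: 366 days (Feb 29, 1904 is in that span).
Apr 18, 1904 → Apr 18, 1905: 365 days.
Apr 18, 1905 → Apr 18, 1906: 365 days.
Apr 18, 1906 → Apr 18, 1907: 365 days.
Apr 18, 1907 → Apr 18, 1908: 366 days (Feb 29, 1908 is in that span).
Apr 18, 1908 → Apr 18, 1909: 365 days.
Apr 18, 1909 → Apr 18, 1910: 365 days.
Apr 18, 1910 → Apr 18, 1911: 365 days.
Apr 18, 1911 → Apr 18, 1912: 366 days (Feb 29, 1912 is in that span).
Apr 18, 1912 → Apr 18, 1913: 365 days.
Apr 18, 1913 → Apr 18, 1914: 365 days.
Apr 18, 1914 → Apr 18, 1915: 365 days.
Apr 18, 1915 → May 18, 1915: 30 days (April has 30).
May 18, 1915 → Jun 18, 1915: 31 days (May has 31).
Jun 18, 1915 → Jul 18, 1915: 30 days (June has 30).
Jul 18, 1915 → Aug 13, 1915: 26 days.
Total: 7421 days.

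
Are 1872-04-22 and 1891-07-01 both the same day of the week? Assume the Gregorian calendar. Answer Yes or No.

No

From Apr 22, 1872 to Jul 1, 1891 is 7009 days.
7009 mod 7 = 2, so they are different weekdays.
(Apr 22, 1872 is a Monday; Jul 1, 1891 is a Wednesday.)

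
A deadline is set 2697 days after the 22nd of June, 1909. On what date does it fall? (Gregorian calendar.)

November 9, 1916

+365 (one year) → Jun 22, 1910 (2332 left).
+365 (one year) → Jun 22, 1911 (1967 left).
+366 (one year; includes Feb 29, 1912) → Jun 22, 1912 (1601 left).
+365 (one year) → Jun 22, 1913 (1236 left).
+365 (one year) → Jun 22, 1914 (871 left).
+365 (one year) → Jun 22, 1915 (506 left).
+366 (one year; includes Feb 29, 1916) → Jun 22, 1916 (140 left).
Jun has 30 days: +9 → Jul 1, 1916 (131 left).
Jul has 31 days: +31 → Aug 1, 1916 (100 left).
Aug has 31 days: +31 → Sep 1, 1916 (69 left).
Sep has 30 days: +30 → Oct 1, 1916 (39 left).
Oct has 31 days: +31 → Nov 1, 1916 (8 left).
+8 → Nov 9, 1916.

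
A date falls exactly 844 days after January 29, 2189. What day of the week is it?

First find the weekday of Jan 29, 2189. Doomsday rule: the anchor day for the 2100s is Sunday. For year 89: 89÷12 = 7 r 5, and 5÷4 = 1, so 7+5+1 = 13.
Sunday + 13 ≡ Saturday — that's 2189's doomsday.
In January the doomsday date is Jan 3 (2189 is not a leap year).
Jan 29 is 26 days after Jan 3; 26 mod 7 = 5, so Saturday + 5 = Thursday.
844 mod 7 = 4, so 844 days after a Thursday is Thursday + 4 = Monday.

Monday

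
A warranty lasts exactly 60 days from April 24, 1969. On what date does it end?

Apr has 30 days: +7 → May 1, 1969 (53 left).
May has 31 days: +31 → Jun 1, 1969 (22 left).
+22 → Jun 23, 1969.

June 23, 1969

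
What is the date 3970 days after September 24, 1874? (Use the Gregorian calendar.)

August 7, 1885

+365 (one year) → Sep 24, 1875 (3605 left).
+366 (one year; includes Feb 29, 1876) → Sep 24, 1876 (3239 left).
+365 (one year) → Sep 24, 1877 (2874 left).
+365 (one year) → Sep 24, 1878 (2509 left).
+365 (one year) → Sep 24, 1879 (2144 left).
+366 (one year; includes Feb 29, 1880) → Sep 24, 1880 (1778 left).
+365 (one year) → Sep 24, 1881 (1413 left).
+365 (one year) → Sep 24, 1882 (1048 left).
+365 (one year) → Sep 24, 1883 (683 left).
+366 (one year; includes Feb 29, 1884) → Sep 24, 1884 (317 left).
Sep has 30 days: +7 → Oct 1, 1884 (310 left).
Oct has 31 days: +31 → Nov 1, 1884 (279 left).
Nov has 30 days: +30 → Dec 1, 1884 (249 left).
Dec has 31 days: +31 → Jan 1, 1885 (218 left).
Jan has 31 days: +31 → Feb 1, 1885 (187 left).
Feb has 28 days: +28 → Mar 1, 1885 (159 left).
Mar has 31 days: +31 → Apr 1, 1885 (128 left).
Apr has 30 days: +30 → May 1, 1885 (98 left).
May has 31 days: +31 → Jun 1, 1885 (67 left).
Jun has 30 days: +30 → Jul 1, 1885 (37 left).
Jul has 31 days: +31 → Aug 1, 1885 (6 left).
+6 → Aug 7, 1885.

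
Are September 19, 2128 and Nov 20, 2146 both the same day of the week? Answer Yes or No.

Yes

From Sep 19, 2128 to Nov 20, 2146 is 6636 days.
6636 mod 7 = 0, so they are the same weekday.
(Sep 19, 2128 is a Sunday; Nov 20, 2146 is a Sunday.)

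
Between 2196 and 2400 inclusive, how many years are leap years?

Multiples of 4 in [2196,2400]: 52.
Of those, multiples of 100: 3 (not leap unless ÷400).
Multiples of 400: 1.
Leap years = 52 − 3 + 1 = 50.

50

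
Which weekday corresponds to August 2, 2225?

January 1, 2225 is a Saturday.
Jan 1, 2225 → Feb 1, 2225: 31 days (January has 31).
Feb 1, 2225 → Mar 1, 2225: 28 days (February has 28).
Mar 1, 2225 → Apr 1, 2225: 31 days (March has 31).
Apr 1, 2225 → May 1, 2225: 30 days (April has 30).
May 1, 2225 → Jun 1, 2225: 31 days (May has 31).
Jun 1, 2225 → Jul 1, 2225: 30 days (June has 30).
Jul 1, 2225 → Aug 1, 2225: 31 days (July has 31).
Aug 1, 2225 → Aug 2, 2225: 1 days.
Total: 213 days.
213 mod 7 = 3, so Saturday + 3 = Tuesday.

Tuesday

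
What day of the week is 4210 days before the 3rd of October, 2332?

Friday

First find the weekday of Oct 3, 2332. Doomsday rule: the anchor day for the 2300s is Wednesday. For year 32: 32÷12 = 2 r 8, and 8÷4 = 2, so 2+8+2 = 12.
Wednesday + 12 ≡ Monday — that's 2332's doomsday.
In October the doomsday date is Oct 10.
Oct 3 is 7 days before Oct 10; 7 mod 7 = 0, so Monday − 0 = Monday.
4210 mod 7 = 3, so 4210 days before a Monday is Monday − 3 = Friday.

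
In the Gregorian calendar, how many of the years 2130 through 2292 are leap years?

Multiples of 4 in [2130,2292]: 41.
Of those, multiples of 100: 1 (not leap unless ÷400).
Multiples of 400: 0.
Leap years = 41 − 1 + 0 = 40.

40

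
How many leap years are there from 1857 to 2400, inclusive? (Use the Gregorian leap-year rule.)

Multiples of 4 in [1857,2400]: 136.
Of those, multiples of 100: 6 (not leap unless ÷400).
Multiples of 400: 2.
Leap years = 136 − 6 + 2 = 132.

132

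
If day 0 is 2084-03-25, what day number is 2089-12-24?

Mar 25, 2084 → Mar 25, 2085: 365 days.
Mar 25, 2085 → Mar 25, 2086: 365 days.
Mar 25, 2086 → Mar 25, 2087: 365 days.
Mar 25, 2087 → Mar 25, 2088: 366 days (Feb 29, 2088 is in that span).
Mar 25, 2088 → Mar 25, 2089: 365 days.
Mar 25, 2089 → Apr 25, 2089: 31 days (March has 31).
Apr 25, 2089 → May 25, 2089: 30 days (April has 30).
May 25, 2089 → Jun 25, 2089: 31 days (May has 31).
Jun 25, 2089 → Jul 25, 2089: 30 days (June has 30).
Jul 25, 2089 → Aug 25, 2089: 31 days (July has 31).
Aug 25, 2089 → Sep 25, 2089: 31 days (August has 31).
Sep 25, 2089 → Oct 25, 2089: 30 days (September has 30).
Oct 25, 2089 → Nov 25, 2089: 31 days (October has 31).
Nov 25, 2089 → Dec 24, 2089: 29 days.
Total: 2100 days.

2100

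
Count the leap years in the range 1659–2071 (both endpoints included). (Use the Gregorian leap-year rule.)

100

Multiples of 4 in [1659,2071]: 103.
Of those, multiples of 100: 4 (not leap unless ÷400).
Multiples of 400: 1.
Leap years = 103 − 4 + 1 = 100.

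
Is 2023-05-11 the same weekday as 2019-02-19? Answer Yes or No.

No

From Feb 19, 2019 to May 11, 2023 is 1542 days.
1542 mod 7 = 2, so they are different weekdays.
(Feb 19, 2019 is a Tuesday; May 11, 2023 is a Thursday.)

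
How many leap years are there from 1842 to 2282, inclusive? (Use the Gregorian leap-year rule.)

Multiples of 4 in [1842,2282]: 110.
Of those, multiples of 100: 4 (not leap unless ÷400).
Multiples of 400: 1.
Leap years = 110 − 4 + 1 = 107.

107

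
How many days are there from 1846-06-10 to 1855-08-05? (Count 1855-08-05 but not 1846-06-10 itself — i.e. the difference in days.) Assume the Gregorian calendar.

Jun 10, 1846 → Jun 10, 1847: 365 days.
Jun 10, 1847 → Jun 10, 1848: 366 days (Feb 29, 1848 is in that span).
Jun 10, 1848 → Jun 10, 1849: 365 days.
Jun 10, 1849 → Jun 10, 1850: 365 days.
Jun 10, 1850 → Jun 10, 1851: 365 days.
Jun 10, 1851 → Jun 10, 1852: 366 days (Feb 29, 1852 is in that span).
Jun 10, 1852 → Jun 10, 1853: 365 days.
Jun 10, 1853 → Jun 10, 1854: 365 days.
Jun 10, 1854 → Jun 10, 1855: 365 days.
Jun 10, 1855 → Jul 10, 1855: 30 days (June has 30).
Jul 10, 1855 → Aug 5, 1855: 26 days.
Total: 3343 days.

3343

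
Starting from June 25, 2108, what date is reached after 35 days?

July 30, 2108

Jun has 30 days: +6 → Jul 1, 2108 (29 left).
+29 → Jul 30, 2108.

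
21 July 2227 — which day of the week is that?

Saturday

Doomsday rule: the anchor day for the 2200s is Friday. For year 27: 27÷12 = 2 r 3, and 3÷4 = 0, so 2+3+0 = 5.
Friday + 5 ≡ Wednesday — that's 2227's doomsday.
In July the doomsday date is Jul 11.
Jul 21 is 10 days after Jul 11; 10 mod 7 = 3, so Wednesday + 3 = Saturday.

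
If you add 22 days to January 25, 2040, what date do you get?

Jan has 31 days: +7 → Feb 1, 2040 (15 left).
+15 → Feb 16, 2040.

February 16, 2040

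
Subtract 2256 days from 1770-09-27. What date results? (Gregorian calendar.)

−365 (one year) → Sep 27, 1769 (1891 left).
−365 (one year) → Sep 27, 1768 (1526 left).
−366 (one year; includes Feb 29, 1768) → Sep 27, 1767 (1160 left).
−365 (one year) → Sep 27, 1766 (795 left).
−365 (one year) → Sep 27, 1765 (430 left).
−365 (one year) → Sep 27, 1764 (65 left).
−27 → Aug 31, 1764 (end of Aug, 31 days; 38 left).
−31 → Jul 31, 1764 (end of Jul, 31 days; 7 left).
−7 → Jul 24, 1764.

July 24, 1764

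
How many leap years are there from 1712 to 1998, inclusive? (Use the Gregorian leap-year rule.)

Multiples of 4 in [1712,1998]: 72.
Of those, multiples of 100: 2 (not leap unless ÷400).
Multiples of 400: 0.
Leap years = 72 − 2 + 0 = 70.

70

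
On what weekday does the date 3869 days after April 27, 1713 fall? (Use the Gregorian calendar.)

First find the weekday of Apr 27, 1713. Doomsday rule: the anchor day for the 1700s is Sunday. For year 13: 13÷12 = 1 r 1, and 1÷4 = 0, so 1+1+0 = 2.
Sunday + 2 ≡ Tuesday — that's 1713's doomsday.
In April the doomsday date is Apr 4.
Apr 27 is 23 days after Apr 4; 23 mod 7 = 2, so Tuesday + 2 = Thursday.
3869 mod 7 = 5, so 3869 days after a Thursday is Thursday + 5 = Tuesday.

Tuesday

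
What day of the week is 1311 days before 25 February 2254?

First find the weekday of Feb 25, 2254. Doomsday rule: the anchor day for the 2200s is Friday. For year 54: 54÷12 = 4 r 6, and 6÷4 = 1, so 4+6+1 = 11.
Friday + 11 ≡ Tuesday — that's 2254's doomsday.
In February the doomsday date is Feb 28 (2254 is not a leap year).
Feb 25 is 3 days before Feb 28; 3 mod 7 = 3, so Tuesday − 3 = Saturday.
1311 mod 7 = 2, so 1311 days before a Saturday is Saturday − 2 = Thursday.

Thursday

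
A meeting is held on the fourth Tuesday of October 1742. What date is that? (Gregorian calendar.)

October 23, 1742

October 1, 1742 is a Monday.
The first Tuesday is therefore October 2 (1 days later).
The fourth Tuesday is 2 + 3×7 = October 23.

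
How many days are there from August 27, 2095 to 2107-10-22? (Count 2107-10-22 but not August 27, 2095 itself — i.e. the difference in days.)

Aug 27, 2095 → Aug 27, 2096: 366 days (Feb 29, 2096 is in that span).
Aug 27, 2096 → Aug 27, 2097: 365 days.
Aug 27, 2097 → Aug 27, 2098: 365 days.
Aug 27, 2098 → Aug 27, 2099: 365 days.
Aug 27, 2099 → Aug 27, 2100: 365 days.
Aug 27, 2100 → Aug 27, 2101: 365 days.
Aug 27, 2101 → Aug 27, 2102: 365 days.
Aug 27, 2102 → Aug 27, 2103: 365 days.
Aug 27, 2103 → Aug 27, 2104: 366 days (Feb 29, 2104 is in that span).
Aug 27, 2104 → Aug 27, 2105: 365 days.
Aug 27, 2105 → Aug 27, 2106: 365 days.
Aug 27, 2106 → Aug 27, 2107: 365 days.
Aug 27, 2107 → Sep 27, 2107: 31 days (August has 31).
Sep 27, 2107 → Oct 22, 2107: 25 days.
Total: 4438 days.

4438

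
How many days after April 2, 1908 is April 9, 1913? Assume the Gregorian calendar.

1833

Apr 2, 1908 → Apr 2, 1909: 365 days.
Apr 2, 1909 → Apr 2, 1910: 365 days.
Apr 2, 1910 → Apr 2, 1911: 365 days.
Apr 2, 1911 → Apr 2, 1912: 366 days (Feb 29, 1912 is in that span).
Apr 2, 1912 → May 2, 1912: 30 days (April has 30).
May 2, 1912 → Jun 2, 1912: 31 days (May has 31).
Jun 2, 1912 → Jul 2, 1912: 30 days (June has 30).
Jul 2, 1912 → Aug 2, 1912: 31 days (July has 31).
Aug 2, 1912 → Sep 2, 1912: 31 days (August has 31).
Sep 2, 1912 → Oct 2, 1912: 30 days (September has 30).
Oct 2, 1912 → Nov 2, 1912: 31 days (October has 31).
Nov 2, 1912 → Dec 2, 1912: 30 days (November has 30).
Dec 2, 1912 → Jan 2, 1913: 31 days (December has 31).
Jan 2, 1913 → Feb 2, 1913: 31 days (January has 31).
Feb 2, 1913 → Mar 2, 1913: 28 days (February has 28).
Mar 2, 1913 → Apr 2, 1913: 31 days (March has 31).
Apr 2, 1913 → Apr 9, 1913: 7 days.
Total: 1833 days.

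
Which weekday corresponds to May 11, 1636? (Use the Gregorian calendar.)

Doomsday rule: the anchor day for the 1600s is Tuesday. For year 36: 36÷12 = 3 r 0, and 0÷4 = 0, so 3+0+0 = 3.
Tuesday + 3 ≡ Friday — that's 1636's doomsday.
In May the doomsday date is May 9.
May 11 is 2 days after May 9; 2 mod 7 = 2, so Friday + 2 = Sunday.

Sunday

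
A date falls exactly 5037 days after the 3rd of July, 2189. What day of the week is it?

Tuesday

First find the weekday of Jul 3, 2189. Doomsday rule: the anchor day for the 2100s is Sunday. For year 89: 89÷12 = 7 r 5, and 5÷4 = 1, so 7+5+1 = 13.
Sunday + 13 ≡ Saturday — that's 2189's doomsday.
In July the doomsday date is Jul 11.
Jul 3 is 8 days before Jul 11; 8 mod 7 = 1, so Saturday − 1 = Friday.
5037 mod 7 = 4, so 5037 days after a Friday is Friday + 4 = Tuesday.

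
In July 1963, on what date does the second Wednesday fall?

July 1, 1963 is a Monday.
The first Wednesday is therefore July 3 (2 days later).
The second Wednesday is 3 + 1×7 = July 10.

July 10, 1963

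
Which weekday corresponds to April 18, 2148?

Doomsday rule: the anchor day for the 2100s is Sunday. For year 48: 48÷12 = 4 r 0, and 0÷4 = 0, so 4+0+0 = 4.
Sunday + 4 ≡ Thursday — that's 2148's doomsday.
In April the doomsday date is Apr 4.
Apr 18 is 14 days after Apr 4; 14 mod 7 = 0, so Thursday + 0 = Thursday.

Thursday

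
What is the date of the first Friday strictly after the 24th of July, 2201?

Jul 24, 2201 is a Friday.
From Friday to the next Friday is 7 days.
Jul 24, 2201 + 7 = Jul 31, 2201.

July 31, 2201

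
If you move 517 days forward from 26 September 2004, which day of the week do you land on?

First find the weekday of Sep 26, 2004. Doomsday rule: the anchor day for the 2000s is Tuesday. For year 04: 4÷12 = 0 r 4, and 4÷4 = 1, so 0+4+1 = 5.
Tuesday + 5 ≡ Sunday — that's 2004's doomsday.
In September the doomsday date is Sep 5.
Sep 26 is 21 days after Sep 5; 21 mod 7 = 0, so Sunday + 0 = Sunday.
517 mod 7 = 6, so 517 days after a Sunday is Sunday + 6 = Saturday.

Saturday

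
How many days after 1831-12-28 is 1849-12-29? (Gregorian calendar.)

Dec 28, 1831 → Dec 28, 1832: 366 days (Feb 29, 1832 is in that span).
Dec 28, 1832 → Dec 28, 1833: 365 days.
Dec 28, 1833 → Dec 28, 1834: 365 days.
Dec 28, 1834 → Dec 28, 1835: 365 days.
Dec 28, 1835 → Dec 28, 1836: 366 days (Feb 29, 1836 is in that span).
Dec 28, 1836 → Dec 28, 1837: 365 days.
Dec 28, 1837 → Dec 28, 1838: 365 days.
Dec 28, 1838 → Dec 28, 1839: 365 days.
Dec 28, 1839 → Dec 28, 1840: 366 days (Feb 29, 1840 is in that span).
Dec 28, 1840 → Dec 28, 1841: 365 days.
Dec 28, 1841 → Dec 28, 1842: 365 days.
Dec 28, 1842 → Dec 28, 1843: 365 days.
Dec 28, 1843 → Dec 28, 1844: 366 days (Feb 29, 1844 is in that span).
Dec 28, 1844 → Dec 28, 1845: 365 days.
Dec 28, 1845 → Dec 28, 1846: 365 days.
Dec 28, 1846 → Dec 28, 1847: 365 days.
Dec 28, 1847 → Dec 28, 1848: 366 days (Feb 29, 1848 is in that span).
Dec 28, 1848 → Jan 28, 1849: 31 days (December has 31).
Jan 28, 1849 → Feb 28, 1849: 31 days (January has 31).
Feb 28, 1849 → Mar 28, 1849: 28 days (February has 28).
Mar 28, 1849 → Apr 28, 1849: 31 days (March has 31).
Apr 28, 1849 → May 28, 1849: 30 days (April has 30).
May 28, 1849 → Jun 28, 1849: 31 days (May has 31).
Jun 28, 1849 → Jul 28, 1849: 30 days (June has 30).
Jul 28, 1849 → Aug 28, 1849: 31 days (July has 31).
Aug 28, 1849 → Sep 28, 1849: 31 days (August has 31).
Sep 28, 1849 → Oct 28, 1849: 30 days (September has 30).
Oct 28, 1849 → Nov 28, 1849: 31 days (October has 31).
Nov 28, 1849 → Dec 28, 1849: 30 days (November has 30).
Dec 28, 1849 → Dec 29, 1849: 1 days.
Total: 6576 days.

6576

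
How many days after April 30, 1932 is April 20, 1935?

Apr 30, 1932 → Apr 30, 1933: 365 days.
Apr 30, 1933 → Apr 30, 1934: 365 days.
Apr 30, 1934 → May 30, 1934: 30 days (April has 30).
May 30, 1934 → Jun 30, 1934: 31 days (May has 31).
Jun 30, 1934 → Jul 30, 1934: 30 days (June has 30).
Jul 30, 1934 → Aug 30, 1934: 31 days (July has 31).
Aug 30, 1934 → Sep 30, 1934: 31 days (August has 31).
Sep 30, 1934 → Oct 30, 1934: 30 days (September has 30).
Oct 30, 1934 → Nov 30, 1934: 31 days (October has 31).
Nov 30, 1934 → Dec 30, 1934: 30 days (November has 30).
Dec 30, 1934 → Jan 30, 1935: 31 days (December has 31).
Jan 30, 1935 → Feb 28, 1935: 29 days (January has 31).
Feb 28, 1935 → Mar 28, 1935: 28 days (February has 28).
Mar 28, 1935 → Apr 20, 1935: 23 days.
Total: 1085 days.

1085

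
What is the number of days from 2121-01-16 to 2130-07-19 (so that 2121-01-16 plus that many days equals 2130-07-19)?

3471

Jan 16, 2121 → Jan 16, 2122: 365 days.
Jan 16, 2122 → Jan 16, 2123: 365 days.
Jan 16, 2123 → Jan 16, 2124: 365 days.
Jan 16, 2124 → Jan 16, 2125: 366 days (Feb 29, 2124 is in that span).
Jan 16, 2125 → Jan 16, 2126: 365 days.
Jan 16, 2126 → Jan 16, 2127: 365 days.
Jan 16, 2127 → Jan 16, 2128: 365 days.
Jan 16, 2128 → Jan 16, 2129: 366 days (Feb 29, 2128 is in that span).
Jan 16, 2129 → Jan 16, 2130: 365 days.
Jan 16, 2130 → Feb 16, 2130: 31 days (January has 31).
Feb 16, 2130 → Mar 16, 2130: 28 days (February has 28).
Mar 16, 2130 → Apr 16, 2130: 31 days (March has 31).
Apr 16, 2130 → May 16, 2130: 30 days (April has 30).
May 16, 2130 → Jun 16, 2130: 31 days (May has 31).
Jun 16, 2130 → Jul 16, 2130: 30 days (June has 30).
Jul 16, 2130 → Jul 19, 2130: 3 days.
Total: 3471 days.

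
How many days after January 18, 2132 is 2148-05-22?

Jan 18, 2132 → Jan 18, 2133: 366 days (Feb 29, 2132 is in that span).
Jan 18, 2133 → Jan 18, 2134: 365 days.
Jan 18, 2134 → Jan 18, 2135: 365 days.
Jan 18, 2135 → Jan 18, 2136: 365 days.
Jan 18, 2136 → Jan 18, 2137: 366 days (Feb 29, 2136 is in that span).
Jan 18, 2137 → Jan 18, 2138: 365 days.
Jan 18, 2138 → Jan 18, 2139: 365 days.
Jan 18, 2139 → Jan 18, 2140: 365 days.
Jan 18, 2140 → Jan 18, 2141: 366 days (Feb 29, 2140 is in that span).
Jan 18, 2141 → Jan 18, 2142: 365 days.
Jan 18, 2142 → Jan 18, 2143: 365 days.
Jan 18, 2143 → Jan 18, 2144: 365 days.
Jan 18, 2144 → Jan 18, 2145: 366 days (Feb 29, 2144 is in that span).
Jan 18, 2145 → Jan 18, 2146: 365 days.
Jan 18, 2146 → Jan 18, 2147: 365 days.
Jan 18, 2147 → Jan 18, 2148: 365 days.
Jan 18, 2148 → Feb 18, 2148: 31 days (January has 31).
Feb 18, 2148 → Mar 18, 2148: 29 days (February has 29).
Mar 18, 2148 → Apr 18, 2148: 31 days (March has 31).
Apr 18, 2148 → May 18, 2148: 30 days (April has 30).
May 18, 2148 → May 22, 2148: 4 days.
Total: 5969 days.

5969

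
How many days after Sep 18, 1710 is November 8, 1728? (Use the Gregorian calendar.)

6626

Sep 18, 1710 → Sep 18, 1711: 365 days.
Sep 18, 1711 → Sep 18, 1712: 366 days (Feb 29, 1712 is in that span).
Sep 18, 1712 → Sep 18, 1713: 365 days.
Sep 18, 1713 → Sep 18, 1714: 365 days.
Sep 18, 1714 → Sep 18, 1715: 365 days.
Sep 18, 1715 → Sep 18, 1716: 366 days (Feb 29, 1716 is in that span).
Sep 18, 1716 → Sep 18, 1717: 365 days.
Sep 18, 1717 → Sep 18, 1718: 365 days.
Sep 18, 1718 → Sep 18, 1719: 365 days.
Sep 18, 1719 → Sep 18, 1720: 366 days (Feb 29, 1720 is in that span).
Sep 18, 1720 → Sep 18, 1721: 365 days.
Sep 18, 1721 → Sep 18, 1722: 365 days.
Sep 18, 1722 → Sep 18, 1723: 365 days.
Sep 18, 1723 → Sep 18, 1724: 366 days (Feb 29, 1724 is in that span).
Sep 18, 1724 → Sep 18, 1725: 365 days.
Sep 18, 1725 → Sep 18, 1726: 365 days.
Sep 18, 1726 → Sep 18, 1727: 365 days.
Sep 18, 1727 → Sep 18, 1728: 366 days (Feb 29, 1728 is in that span).
Sep 18, 1728 → Oct 18, 1728: 30 days (September has 30).
Oct 18, 1728 → Nov 8, 1728: 21 days.
Total: 6626 days.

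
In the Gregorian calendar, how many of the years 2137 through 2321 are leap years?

44

Multiples of 4 in [2137,2321]: 46.
Of those, multiples of 100: 2 (not leap unless ÷400).
Multiples of 400: 0.
Leap years = 46 − 2 + 0 = 44.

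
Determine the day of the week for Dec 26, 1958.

Friday

January 1, 1958 is a Wednesday.
Jan 1, 1958 → Feb 1, 1958: 31 days (January has 31).
Feb 1, 1958 → Mar 1, 1958: 28 days (February has 28).
Mar 1, 1958 → Apr 1, 1958: 31 days (March has 31).
Apr 1, 1958 → May 1, 1958: 30 days (April has 30).
May 1, 1958 → Jun 1, 1958: 31 days (May has 31).
Jun 1, 1958 → Jul 1, 1958: 30 days (June has 30).
Jul 1, 1958 → Aug 1, 1958: 31 days (July has 31).
Aug 1, 1958 → Sep 1, 1958: 31 days (August has 31).
Sep 1, 1958 → Oct 1, 1958: 30 days (September has 30).
Oct 1, 1958 → Nov 1, 1958: 31 days (October has 31).
Nov 1, 1958 → Dec 1, 1958: 30 days (November has 30).
Dec 1, 1958 → Dec 26, 1958: 25 days.
Total: 359 days.
359 mod 7 = 2, so Wednesday + 2 = Friday.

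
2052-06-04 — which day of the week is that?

Doomsday rule: the anchor day for the 2000s is Tuesday. For year 52: 52÷12 = 4 r 4, and 4÷4 = 1, so 4+4+1 = 9.
Tuesday + 9 ≡ Thursday — that's 2052's doomsday.
In June the doomsday date is Jun 6.
Jun 4 is 2 days before Jun 6; 2 mod 7 = 2, so Thursday − 2 = Tuesday.

Tuesday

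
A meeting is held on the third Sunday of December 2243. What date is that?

December 1, 2243 is a Friday.
The first Sunday is therefore December 3 (2 days later).
The third Sunday is 3 + 2×7 = December 17.

December 17, 2243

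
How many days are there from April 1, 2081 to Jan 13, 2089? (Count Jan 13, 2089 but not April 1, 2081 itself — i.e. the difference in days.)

Apr 1, 2081 → Apr 1, 2082: 365 days.
Apr 1, 2082 → Apr 1, 2083: 365 days.
Apr 1, 2083 → Apr 1, 2084: 366 days (Feb 29, 2084 is in that span).
Apr 1, 2084 → Apr 1, 2085: 365 days.
Apr 1, 2085 → Apr 1, 2086: 365 days.
Apr 1, 2086 → Apr 1, 2087: 365 days.
Apr 1, 2087 → Apr 1, 2088: 366 days (Feb 29, 2088 is in that span).
Apr 1, 2088 → May 1, 2088: 30 days (April has 30).
May 1, 2088 → Jun 1, 2088: 31 days (May has 31).
Jun 1, 2088 → Jul 1, 2088: 30 days (June has 30).
Jul 1, 2088 → Aug 1, 2088: 31 days (July has 31).
Aug 1, 2088 → Sep 1, 2088: 31 days (August has 31).
Sep 1, 2088 → Oct 1, 2088: 30 days (September has 30).
Oct 1, 2088 → Nov 1, 2088: 31 days (October has 31).
Nov 1, 2088 → Dec 1, 2088: 30 days (November has 30).
Dec 1, 2088 → Jan 1, 2089: 31 days (December has 31).
Jan 1, 2089 → Jan 13, 2089: 12 days.
Total: 2844 days.

2844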